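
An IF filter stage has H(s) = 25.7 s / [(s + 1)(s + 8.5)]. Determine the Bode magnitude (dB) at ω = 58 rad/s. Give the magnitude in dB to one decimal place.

|j58| = 58
|j58 + 1| = √(58² + 1²) = 58.01
|j58 + 8.5| = √(58² + 8.5²) = 58.62
|H(j58)| = 25.7 × 58 / (58.01 × 58.62) = 0.43836
20 log₁₀(0.43836) = -7.16 dB

-7.2 dB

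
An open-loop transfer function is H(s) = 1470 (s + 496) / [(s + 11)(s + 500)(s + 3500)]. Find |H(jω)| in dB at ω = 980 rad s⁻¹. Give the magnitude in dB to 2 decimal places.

-67.70 dB

|j980 + 496| = √(980² + 496²) = 1098
|j980 + 11| = √(980² + 11²) = 980.1
|j980 + 500| = √(980² + 500²) = 1100
|j980 + 3500| = √(980² + 3500²) = 3635
|H(j980)| = 1470 × 1098 / (980.1 × 1100 × 3635) = 0.00041199
20 log₁₀(0.00041199) = -67.702 dB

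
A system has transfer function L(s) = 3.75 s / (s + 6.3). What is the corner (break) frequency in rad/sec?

6.3 rad/sec

The single real pole at s = −6.3 gives a corner at ω = 6.3 rad/sec.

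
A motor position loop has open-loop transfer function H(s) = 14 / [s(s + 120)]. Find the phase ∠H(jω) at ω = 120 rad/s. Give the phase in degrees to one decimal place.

-135.0°

∠(j120 + 120) = arctan(120/120) = 45.00°
∠(j120) = 90.00°
∠H(j120) = − (45.00° + 90.00°) = -135.00°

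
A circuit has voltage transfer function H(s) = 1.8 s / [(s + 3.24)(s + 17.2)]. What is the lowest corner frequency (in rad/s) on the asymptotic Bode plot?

Break frequencies occur at each pole and zero magnitude: 3.24 rad/s, 17.2 rad/s.
The lowest is 3.24 rad/s.

3.24 rad/s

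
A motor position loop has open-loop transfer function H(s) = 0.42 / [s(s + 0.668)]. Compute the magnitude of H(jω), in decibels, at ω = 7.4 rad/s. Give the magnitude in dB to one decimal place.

-42.3 dB

|j7.4 + 0.668| = √(7.4² + 0.668²) = 7.43
|j7.4| = 7.4
|H(j7.4)| = 0.42 / (7.43 × 7.4) = 0.0076388
20 log₁₀(0.0076388) = -42.34 dB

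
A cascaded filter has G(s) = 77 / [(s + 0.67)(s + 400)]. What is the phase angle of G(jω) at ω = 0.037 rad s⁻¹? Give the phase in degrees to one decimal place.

∠(j0.037 + 0.67) = arctan(0.037/0.67) = 3.16°
∠(j0.037 + 400) = arctan(0.037/400) = 0.01°
∠G(j0.037) = − (3.16° + 0.01°) = -3.17°

-3.2 deg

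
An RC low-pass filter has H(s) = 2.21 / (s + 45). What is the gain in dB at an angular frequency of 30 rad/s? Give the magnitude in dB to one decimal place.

|j30 + 45| = √(30² + 45²) = 54.08
|H(j30)| = 2.21 / 54.08 = 0.040863
20 log₁₀(0.040863) = -27.77 dB

-27.8 dB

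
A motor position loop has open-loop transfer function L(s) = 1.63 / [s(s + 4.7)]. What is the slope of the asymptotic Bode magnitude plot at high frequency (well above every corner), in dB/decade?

-40 dB/decade

With 0 zeros and 2 poles, the high-frequency asymptotic slope is 20 × (0 − 2) = -40 dB/decade.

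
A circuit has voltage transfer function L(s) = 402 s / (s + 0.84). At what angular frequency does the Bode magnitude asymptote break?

0.84 rad/s

The single real pole at s = −0.84 gives a corner at ω = 0.84 rad/s.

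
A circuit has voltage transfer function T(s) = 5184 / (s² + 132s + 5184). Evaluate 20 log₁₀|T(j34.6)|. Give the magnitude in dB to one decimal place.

|(j34.6)² + 132(j34.6) + 5184| = |3986.8 + j4567.2| = 6063
|T(j34.6)| = 5184 / 6063 = 0.85509
20 log₁₀(0.85509) = -1.36 dB

-1.4 dB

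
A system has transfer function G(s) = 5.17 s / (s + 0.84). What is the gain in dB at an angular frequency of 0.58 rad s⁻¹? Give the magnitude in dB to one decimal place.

9.4 dB

|j0.58| = 0.58
|j0.58 + 0.84| = √(0.58² + 0.84²) = 1.021
|G(j0.58)| = 5.17 × 0.58 / 1.021 = 2.9375
20 log₁₀(2.9375) = 9.36 dB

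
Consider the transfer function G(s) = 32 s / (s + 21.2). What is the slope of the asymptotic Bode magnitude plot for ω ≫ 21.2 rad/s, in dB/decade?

With 1 zero and 1 pole, the high-frequency asymptotic slope is 20 × (1 − 1) = 0 dB/decade.

0 dB/decade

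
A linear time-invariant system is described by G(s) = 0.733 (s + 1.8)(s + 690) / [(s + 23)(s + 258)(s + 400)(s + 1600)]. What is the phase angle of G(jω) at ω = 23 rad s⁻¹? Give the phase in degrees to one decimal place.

33.2°

∠(j23 + 1.8) = arctan(23/1.8) = 85.53°
∠(j23 + 690) = arctan(23/690) = 1.91°
∠(j23 + 23) = arctan(23/23) = 45.00°
∠(j23 + 258) = arctan(23/258) = 5.09°
∠(j23 + 400) = arctan(23/400) = 3.29°
∠(j23 + 1600) = arctan(23/1600) = 0.82°
∠G(j23) = 85.53° + 1.91° − (45.00° + 5.09° + 3.29° + 0.82°) = 33.23°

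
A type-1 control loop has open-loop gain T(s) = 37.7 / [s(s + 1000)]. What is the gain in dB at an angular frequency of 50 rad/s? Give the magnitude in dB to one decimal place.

-62.5 dB

|j50 + 1000| = √(50² + 1000²) = 1001
|j50| = 50
|T(j50)| = 37.7 / (1001 × 50) = 0.00075306
20 log₁₀(0.00075306) = -62.46 dB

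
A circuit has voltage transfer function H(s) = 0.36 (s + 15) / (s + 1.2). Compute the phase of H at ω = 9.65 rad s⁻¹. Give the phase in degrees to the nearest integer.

-50°

∠(j9.65 + 15) = arctan(9.65/15) = 32.75°
∠(j9.65 + 1.2) = arctan(9.65/1.2) = 82.91°
∠H(j9.65) = 32.75° − 82.91° = -50.16°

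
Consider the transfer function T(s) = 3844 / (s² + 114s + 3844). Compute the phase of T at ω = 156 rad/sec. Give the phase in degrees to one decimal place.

∠[(j156)² + 114(j156) + 3844] = ∠[-20492 + j17784] = 139.05°
∠T(j156) = −139.05° = -139.05°

-139.0°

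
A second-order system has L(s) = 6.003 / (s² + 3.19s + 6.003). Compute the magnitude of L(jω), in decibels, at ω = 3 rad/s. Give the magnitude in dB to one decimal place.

-4.5 dB

|(j3)² + 3.19(j3) + 6.003| = |-2.997 + j9.57| = 10.03
|L(j3)| = 6.003 / 10.03 = 0.59861
20 log₁₀(0.59861) = -4.46 dB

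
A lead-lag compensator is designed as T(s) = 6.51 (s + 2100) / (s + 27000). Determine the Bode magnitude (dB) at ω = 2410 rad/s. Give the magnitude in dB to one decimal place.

|j2410 + 2100| = √(2410² + 2100²) = 3197
|j2410 + 27000| = √(2410² + 27000²) = 2.711e+04
|T(j2410)| = 6.51 × 3197 / 2.711e+04 = 0.76768
20 log₁₀(0.76768) = -2.30 dB

-2.3 dB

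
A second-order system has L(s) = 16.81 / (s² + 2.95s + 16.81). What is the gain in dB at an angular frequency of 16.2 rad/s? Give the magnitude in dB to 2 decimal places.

-23.46 dB

|(j16.2)² + 2.95(j16.2) + 16.81| = |-245.63 + j47.79| = 250.2
|L(j16.2)| = 16.81 / 250.2 = 0.067177
20 log₁₀(0.067177) = -23.456 dB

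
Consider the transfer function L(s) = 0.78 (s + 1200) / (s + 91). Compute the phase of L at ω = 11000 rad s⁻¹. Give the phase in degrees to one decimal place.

-5.8 deg

∠(j11000 + 1200) = arctan(11000/1200) = 83.77°
∠(j11000 + 91) = arctan(11000/91) = 89.53°
∠L(j11000) = 83.77° − 89.53° = -5.75°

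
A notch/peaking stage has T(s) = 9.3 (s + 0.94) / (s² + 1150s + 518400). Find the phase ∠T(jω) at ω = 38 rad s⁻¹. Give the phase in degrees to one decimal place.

∠(j38 + 0.94) = arctan(38/0.94) = 88.58°
∠[(j38)² + 1150(j38) + 518400] = ∠[5.1696e+05 + j43700] = 4.83°
∠T(j38) = 88.58° − 4.83° = 83.75°

83.8 deg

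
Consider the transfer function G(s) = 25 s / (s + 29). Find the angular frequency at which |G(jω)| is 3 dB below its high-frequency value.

For a single-pole high-pass, the −3 dB point is at the pole: ω = 29 rad s⁻¹.

29 rad s⁻¹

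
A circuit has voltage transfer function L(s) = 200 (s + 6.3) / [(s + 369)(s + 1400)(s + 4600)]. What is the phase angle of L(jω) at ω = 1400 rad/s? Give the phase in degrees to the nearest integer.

-47°

∠(j1400 + 6.3) = arctan(1400/6.3) = 89.74°
∠(j1400 + 369) = arctan(1400/369) = 75.23°
∠(j1400 + 1400) = arctan(1400/1400) = 45.00°
∠(j1400 + 4600) = arctan(1400/4600) = 16.93°
∠L(j1400) = 89.74° − (75.23° + 45.00° + 16.93°) = -47.42°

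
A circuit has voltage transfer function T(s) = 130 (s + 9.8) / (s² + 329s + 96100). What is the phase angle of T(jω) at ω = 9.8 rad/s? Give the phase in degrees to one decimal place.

43.1°

∠(j9.8 + 9.8) = arctan(9.8/9.8) = 45.00°
∠[(j9.8)² + 329(j9.8) + 96100] = ∠[96004 + j3224.2] = 1.92°
∠T(j9.8) = 45.00° − 1.92° = 43.08°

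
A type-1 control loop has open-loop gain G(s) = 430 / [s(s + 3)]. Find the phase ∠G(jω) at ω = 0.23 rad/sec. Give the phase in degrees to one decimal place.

-94.4 deg

∠(j0.23 + 3) = arctan(0.23/3) = 4.38°
∠(j0.23) = 90.00°
∠G(j0.23) = − (4.38° + 90.00°) = -94.38°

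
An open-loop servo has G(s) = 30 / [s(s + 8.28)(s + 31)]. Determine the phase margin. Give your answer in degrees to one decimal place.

Gain crossover: |G(jω)| = 1 at ω ≈ 0.117 rad/s.
∠G(j0.117) = −90° − arctan(0.117/8.28) − arctan(0.117/31) ≈ -91.02°
PM = 180° + (-91.02°) = 88.98°

89.0°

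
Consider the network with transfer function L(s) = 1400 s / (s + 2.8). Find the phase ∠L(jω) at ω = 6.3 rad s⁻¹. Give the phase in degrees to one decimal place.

24.0°

∠(j6.3) = 90.00°
∠(j6.3 + 2.8) = arctan(6.3/2.8) = 66.04°
∠L(j6.3) = 90.00° − 66.04° = 23.96°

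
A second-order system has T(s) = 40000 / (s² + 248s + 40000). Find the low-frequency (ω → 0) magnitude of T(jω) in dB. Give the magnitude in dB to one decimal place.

0.0 dB

T(0) = 40000 / 40000 = 1
20 log₁₀(1) = 0.00 dB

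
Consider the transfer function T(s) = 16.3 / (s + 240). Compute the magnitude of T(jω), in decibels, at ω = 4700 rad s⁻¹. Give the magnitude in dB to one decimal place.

|j4700 + 240| = √(4700² + 240²) = 4706
|T(j4700)| = 16.3 / 4706 = 0.0034636
20 log₁₀(0.0034636) = -49.21 dB

-49.2 dB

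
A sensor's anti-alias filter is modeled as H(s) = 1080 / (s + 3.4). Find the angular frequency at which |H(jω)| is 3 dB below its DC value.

For a single-pole low-pass, the −3 dB point is at the pole: ω = 3.4 rad/sec.

3.4 rad/sec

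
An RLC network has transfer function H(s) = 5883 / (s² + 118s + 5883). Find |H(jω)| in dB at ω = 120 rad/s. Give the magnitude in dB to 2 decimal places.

|(j120)² + 118(j120) + 5883| = |-8517 + j14160| = 1.652e+04
|H(j120)| = 5883 / 1.652e+04 = 0.35603
20 log₁₀(0.35603) = -8.970 dB

-8.97 dB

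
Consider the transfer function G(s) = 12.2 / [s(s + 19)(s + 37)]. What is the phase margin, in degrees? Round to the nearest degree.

Gain crossover: |G(jω)| = 1 at ω ≈ 0.0174 rad s⁻¹.
∠G(j0.0174) = −90° − arctan(0.0174/19) − arctan(0.0174/37) ≈ -90.08°
PM = 180° + (-90.08°) = 89.92°

90 deg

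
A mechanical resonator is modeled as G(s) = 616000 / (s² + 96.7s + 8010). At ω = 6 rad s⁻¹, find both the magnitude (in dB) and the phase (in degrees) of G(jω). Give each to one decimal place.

|(j6)² + 96.7(j6) + 8010| = |7974 + j580.2| = 7995
|G(j6)| = 616000 / 7995 = 77.047
20 log₁₀(77.047) = 37.74 dB
∠[(j6)² + 96.7(j6) + 8010] = ∠[7974 + j580.2] = 4.16°
∠G(j6) = −4.16° = -4.16°

|G| = 37.7 dB, ∠G = -4.2 deg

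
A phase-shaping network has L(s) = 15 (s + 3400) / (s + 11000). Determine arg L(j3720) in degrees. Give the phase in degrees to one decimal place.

28.9 deg

∠(j3720 + 3400) = arctan(3720/3400) = 47.57°
∠(j3720 + 11000) = arctan(3720/11000) = 18.68°
∠L(j3720) = 47.57° − 18.68° = 28.89°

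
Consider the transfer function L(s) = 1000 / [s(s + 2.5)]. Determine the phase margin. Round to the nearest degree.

Gain crossover: |L(jω)| = 1 at ω ≈ 31.6 rad/s.
∠L(j31.6) = −90° − arctan(31.6/2.5) ≈ -175.47°
PM = 180° + (-175.47°) = 4.53°

5°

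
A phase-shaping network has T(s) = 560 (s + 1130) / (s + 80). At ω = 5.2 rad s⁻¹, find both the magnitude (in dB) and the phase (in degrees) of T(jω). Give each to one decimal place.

|T| = 77.9 dB, ∠T = -3.5°

|j5.2 + 1130| = √(5.2² + 1130²) = 1130
|j5.2 + 80| = √(5.2² + 80²) = 80.17
|T(j5.2)| = 560 × 1130 / 80.17 = 7893.4
20 log₁₀(7893.4) = 77.95 dB
∠(j5.2 + 1130) = arctan(5.2/1130) = 0.26°
∠(j5.2 + 80) = arctan(5.2/80) = 3.72°
∠T(j5.2) = 0.26° − 3.72° = -3.46°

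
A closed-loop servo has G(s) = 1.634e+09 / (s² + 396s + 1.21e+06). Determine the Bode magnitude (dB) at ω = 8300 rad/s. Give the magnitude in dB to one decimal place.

27.6 dB

|(j8300)² + 396(j8300) + 1.21e+06| = |-6.768e+07 + j3.2868e+06| = 6.776e+07
|G(j8300)| = 1.634e+09 / 6.776e+07 = 24.115
20 log₁₀(24.115) = 27.65 dB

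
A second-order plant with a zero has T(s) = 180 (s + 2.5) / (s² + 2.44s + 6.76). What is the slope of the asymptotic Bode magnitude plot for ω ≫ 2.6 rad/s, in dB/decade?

-20 dB/decade

With 1 zero and 2 poles, the high-frequency asymptotic slope is 20 × (1 − 2) = -20 dB/decade.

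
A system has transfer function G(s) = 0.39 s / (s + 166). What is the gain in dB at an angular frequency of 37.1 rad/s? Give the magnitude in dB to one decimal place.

|j37.1| = 37.1
|j37.1 + 166| = √(37.1² + 166²) = 170.1
|G(j37.1)| = 0.39 × 37.1 / 170.1 = 0.085064
20 log₁₀(0.085064) = -21.41 dB

-21.4 dB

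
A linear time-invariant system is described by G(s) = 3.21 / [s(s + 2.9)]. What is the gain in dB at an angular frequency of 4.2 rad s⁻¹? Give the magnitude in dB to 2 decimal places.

|j4.2 + 2.9| = √(4.2² + 2.9²) = 5.104
|j4.2| = 4.2
|G(j4.2)| = 3.21 / (5.104 × 4.2) = 0.14974
20 log₁₀(0.14974) = -16.493 dB

-16.49 dB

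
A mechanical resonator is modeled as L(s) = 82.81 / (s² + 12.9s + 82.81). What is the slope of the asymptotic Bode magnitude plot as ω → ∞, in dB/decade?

With 0 zeros and 2 poles, the high-frequency asymptotic slope is 20 × (0 − 2) = -40 dB/decade.

-40 dB/decade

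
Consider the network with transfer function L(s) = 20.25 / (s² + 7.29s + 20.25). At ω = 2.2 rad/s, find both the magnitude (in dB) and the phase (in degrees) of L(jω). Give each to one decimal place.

|L| = -0.8 dB, ∠L = -46.1°

|(j2.2)² + 7.29(j2.2) + 20.25| = |15.41 + j16.038| = 22.24
|L(j2.2)| = 20.25 / 22.24 = 0.91046
20 log₁₀(0.91046) = -0.81 dB
∠[(j2.2)² + 7.29(j2.2) + 20.25] = ∠[15.41 + j16.038] = 46.14°
∠L(j2.2) = −46.14° = -46.14°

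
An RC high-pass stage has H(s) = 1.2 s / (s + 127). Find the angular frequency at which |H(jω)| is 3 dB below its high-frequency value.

For a single-pole high-pass, the −3 dB point is at the pole: ω = 127 rad/sec.

127 rad/sec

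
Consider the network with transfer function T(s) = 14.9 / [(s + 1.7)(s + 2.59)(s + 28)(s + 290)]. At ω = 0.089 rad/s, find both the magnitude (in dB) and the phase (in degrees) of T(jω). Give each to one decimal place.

|T| = -67.6 dB, ∠T = -5.2°

|j0.089 + 1.7| = √(0.089² + 1.7²) = 1.702
|j0.089 + 2.59| = √(0.089² + 2.59²) = 2.592
|j0.089 + 28| = √(0.089² + 28²) = 28
|j0.089 + 290| = √(0.089² + 290²) = 290
|T(j0.089)| = 14.9 / (1.702 × 2.592 × 28 × 290) = 0.00041594
20 log₁₀(0.00041594) = -67.62 dB
∠(j0.089 + 1.7) = arctan(0.089/1.7) = 3.00°
∠(j0.089 + 2.59) = arctan(0.089/2.59) = 1.97°
∠(j0.089 + 28) = arctan(0.089/28) = 0.18°
∠(j0.089 + 290) = arctan(0.089/290) = 0.02°
∠T(j0.089) = − (3.00° + 1.97° + 0.18° + 0.02°) = -5.16°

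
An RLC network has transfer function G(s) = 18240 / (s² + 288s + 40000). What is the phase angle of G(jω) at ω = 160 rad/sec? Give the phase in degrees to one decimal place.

∠[(j160)² + 288(j160) + 40000] = ∠[14400 + j46080] = 72.65°
∠G(j160) = −72.65° = -72.65°

-72.6°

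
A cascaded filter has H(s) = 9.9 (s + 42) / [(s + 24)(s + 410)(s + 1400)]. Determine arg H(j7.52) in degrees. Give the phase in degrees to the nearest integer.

-9°

∠(j7.52 + 42) = arctan(7.52/42) = 10.15°
∠(j7.52 + 24) = arctan(7.52/24) = 17.40°
∠(j7.52 + 410) = arctan(7.52/410) = 1.05°
∠(j7.52 + 1400) = arctan(7.52/1400) = 0.31°
∠H(j7.52) = 10.15° − (17.40° + 1.05° + 0.31°) = -8.60°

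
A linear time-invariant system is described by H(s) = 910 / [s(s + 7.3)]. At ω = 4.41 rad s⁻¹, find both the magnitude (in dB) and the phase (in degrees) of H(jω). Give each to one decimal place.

|H| = 27.7 dB, ∠H = -121.1°

|j4.41 + 7.3| = √(4.41² + 7.3²) = 8.529
|j4.41| = 4.41
|H(j4.41)| = 910 / (8.529 × 4.41) = 24.195
20 log₁₀(24.195) = 27.67 dB
∠(j4.41 + 7.3) = arctan(4.41/7.3) = 31.14°
∠(j4.41) = 90.00°
∠H(j4.41) = − (31.14° + 90.00°) = -121.14°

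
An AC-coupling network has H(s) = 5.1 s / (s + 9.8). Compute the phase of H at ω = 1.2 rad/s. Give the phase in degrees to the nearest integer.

∠(j1.2) = 90.00°
∠(j1.2 + 9.8) = arctan(1.2/9.8) = 6.98°
∠H(j1.2) = 90.00° − 6.98° = 83.02°

83°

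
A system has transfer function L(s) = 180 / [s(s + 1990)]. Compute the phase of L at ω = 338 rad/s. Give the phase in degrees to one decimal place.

-99.6°

∠(j338 + 1990) = arctan(338/1990) = 9.64°
∠(j338) = 90.00°
∠L(j338) = − (9.64° + 90.00°) = -99.64°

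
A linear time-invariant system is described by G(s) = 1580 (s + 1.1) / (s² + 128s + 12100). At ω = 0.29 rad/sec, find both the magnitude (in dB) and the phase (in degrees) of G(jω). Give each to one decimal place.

|G| = -16.6 dB, ∠G = 14.6 deg

|j0.29 + 1.1| = √(0.29² + 1.1²) = 1.138
|(j0.29)² + 128(j0.29) + 12100| = |12100 + j37.12| = 1.21e+04
|G(j0.29)| = 1580 × 1.138 / 1.21e+04 = 0.14854
20 log₁₀(0.14854) = -16.56 dB
∠(j0.29 + 1.1) = arctan(0.29/1.1) = 14.77°
∠[(j0.29)² + 128(j0.29) + 12100] = ∠[12100 + j37.12] = 0.18°
∠G(j0.29) = 14.77° − 0.18° = 14.59°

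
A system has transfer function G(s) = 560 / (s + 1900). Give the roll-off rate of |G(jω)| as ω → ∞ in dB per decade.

With 0 zeros and 1 pole, the high-frequency asymptotic slope is 20 × (0 − 1) = -20 dB/decade.

-20 dB/decade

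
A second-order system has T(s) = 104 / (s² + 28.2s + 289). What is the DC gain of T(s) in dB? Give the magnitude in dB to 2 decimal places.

-8.88 dB

T(0) = 104 / 289 = 0.35986
20 log₁₀(0.35986) = -8.877 dB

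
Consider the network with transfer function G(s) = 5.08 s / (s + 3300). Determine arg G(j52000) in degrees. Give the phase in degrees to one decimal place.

∠(j52000) = 90.00°
∠(j52000 + 3300) = arctan(52000/3300) = 86.37°
∠G(j52000) = 90.00° − 86.37° = 3.63°

3.6°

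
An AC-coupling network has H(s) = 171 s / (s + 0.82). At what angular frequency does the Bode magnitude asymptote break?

0.82 rad s⁻¹

The single real pole at s = −0.82 gives a corner at ω = 0.82 rad s⁻¹.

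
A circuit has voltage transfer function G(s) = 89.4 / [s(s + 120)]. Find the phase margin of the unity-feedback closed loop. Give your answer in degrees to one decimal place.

89.6°

Gain crossover: |G(jω)| = 1 at ω ≈ 0.745 rad/s.
∠G(j0.745) = −90° − arctan(0.745/120) ≈ -90.36°
PM = 180° + (-90.36°) = 89.64°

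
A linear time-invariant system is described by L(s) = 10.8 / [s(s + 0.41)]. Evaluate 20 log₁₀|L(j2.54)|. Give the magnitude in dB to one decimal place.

4.4 dB

|j2.54 + 0.41| = √(2.54² + 0.41²) = 2.573
|j2.54| = 2.54
|L(j2.54)| = 10.8 / (2.573 × 2.54) = 1.6526
20 log₁₀(1.6526) = 4.36 dB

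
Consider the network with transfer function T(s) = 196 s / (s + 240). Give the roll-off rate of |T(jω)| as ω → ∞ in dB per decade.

0 dB/decade

With 1 zero and 1 pole, the high-frequency asymptotic slope is 20 × (1 − 1) = 0 dB/decade.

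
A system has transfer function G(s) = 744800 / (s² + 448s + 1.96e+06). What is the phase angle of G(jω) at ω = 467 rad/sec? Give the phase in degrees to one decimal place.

∠[(j467)² + 448(j467) + 1.96e+06] = ∠[1.7419e+06 + j2.0922e+05] = 6.85°
∠G(j467) = −6.85° = -6.85°

-6.8°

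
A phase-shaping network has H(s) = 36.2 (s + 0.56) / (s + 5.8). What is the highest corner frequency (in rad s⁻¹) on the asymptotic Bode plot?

Break frequencies occur at each pole and zero magnitude: 0.56 rad s⁻¹, 5.8 rad s⁻¹.
The highest is 5.8 rad s⁻¹.

5.8 rad s⁻¹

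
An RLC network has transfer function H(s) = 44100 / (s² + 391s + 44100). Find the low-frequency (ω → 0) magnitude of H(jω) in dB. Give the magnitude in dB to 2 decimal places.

0.00 dB

H(0) = 44100 / 44100 = 1
20 log₁₀(1) = 0.000 dB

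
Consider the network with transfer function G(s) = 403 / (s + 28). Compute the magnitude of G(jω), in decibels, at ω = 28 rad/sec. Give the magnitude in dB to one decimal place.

|j28 + 28| = √(28² + 28²) = 39.6
|G(j28)| = 403 / 39.6 = 10.177
20 log₁₀(10.177) = 20.15 dB

20.2 dB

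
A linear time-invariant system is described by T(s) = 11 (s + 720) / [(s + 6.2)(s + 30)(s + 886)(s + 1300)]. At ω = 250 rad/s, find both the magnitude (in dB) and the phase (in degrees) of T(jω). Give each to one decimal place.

|T| = -139.2 dB, ∠T = -179.2 deg

|j250 + 720| = √(250² + 720²) = 762.2
|j250 + 6.2| = √(250² + 6.2²) = 250.1
|j250 + 30| = √(250² + 30²) = 251.8
|j250 + 886| = √(250² + 886²) = 920.6
|j250 + 1300| = √(250² + 1300²) = 1324
|T(j250)| = 11 × 762.2 / (250.1 × 251.8 × 920.6 × 1324) = 1.0925e-07
20 log₁₀(1.0925e-07) = -139.23 dB
∠(j250 + 720) = arctan(250/720) = 19.15°
∠(j250 + 6.2) = arctan(250/6.2) = 88.58°
∠(j250 + 30) = arctan(250/30) = 83.16°
∠(j250 + 886) = arctan(250/886) = 15.76°
∠(j250 + 1300) = arctan(250/1300) = 10.89°
∠T(j250) = 19.15° − (88.58° + 83.16° + 15.76° + 10.89°) = -179.23°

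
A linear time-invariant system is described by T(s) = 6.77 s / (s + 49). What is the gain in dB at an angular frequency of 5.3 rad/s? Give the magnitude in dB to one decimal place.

-2.8 dB

|j5.3| = 5.3
|j5.3 + 49| = √(5.3² + 49²) = 49.29
|T(j5.3)| = 6.77 × 5.3 / 49.29 = 0.72802
20 log₁₀(0.72802) = -2.76 dB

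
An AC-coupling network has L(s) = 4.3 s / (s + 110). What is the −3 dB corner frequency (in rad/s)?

110 rad/s

For a single-pole high-pass, the −3 dB point is at the pole: ω = 110 rad/s.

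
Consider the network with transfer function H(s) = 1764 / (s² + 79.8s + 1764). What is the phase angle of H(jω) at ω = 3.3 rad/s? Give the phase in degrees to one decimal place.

∠[(j3.3)² + 79.8(j3.3) + 1764] = ∠[1753.1 + j263.34] = 8.54°
∠H(j3.3) = −8.54° = -8.54°

-8.5°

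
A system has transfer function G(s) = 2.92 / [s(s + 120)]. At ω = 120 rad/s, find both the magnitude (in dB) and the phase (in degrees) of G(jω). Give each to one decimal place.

|G| = -76.9 dB, ∠G = -135.0°

|j120 + 120| = √(120² + 120²) = 169.7
|j120| = 120
|G(j120)| = 2.92 / (169.7 × 120) = 0.00014339
20 log₁₀(0.00014339) = -76.87 dB
∠(j120 + 120) = arctan(120/120) = 45.00°
∠(j120) = 90.00°
∠G(j120) = − (45.00° + 90.00°) = -135.00°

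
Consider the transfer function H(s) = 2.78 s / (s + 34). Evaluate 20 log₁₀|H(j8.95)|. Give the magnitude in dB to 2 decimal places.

|j8.95| = 8.95
|j8.95 + 34| = √(8.95² + 34²) = 35.16
|H(j8.95)| = 2.78 × 8.95 / 35.16 = 0.70769
20 log₁₀(0.70769) = -3.003 dB

-3.00 dB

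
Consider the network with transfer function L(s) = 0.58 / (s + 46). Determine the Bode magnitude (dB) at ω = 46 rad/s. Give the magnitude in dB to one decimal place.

-41.0 dB

|j46 + 46| = √(46² + 46²) = 65.05
|L(j46)| = 0.58 / 65.05 = 0.0089157
20 log₁₀(0.0089157) = -41.00 dB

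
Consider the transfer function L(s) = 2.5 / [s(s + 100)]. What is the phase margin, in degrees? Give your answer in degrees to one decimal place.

90.0 deg

Gain crossover: |L(jω)| = 1 at ω ≈ 0.025 rad/s.
∠L(j0.025) = −90° − arctan(0.025/100) ≈ -90.01°
PM = 180° + (-90.01°) = 89.99°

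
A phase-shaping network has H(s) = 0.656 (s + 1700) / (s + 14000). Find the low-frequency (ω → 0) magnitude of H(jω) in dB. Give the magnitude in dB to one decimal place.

-22.0 dB

H(0) = 0.656 × 1700 / 14000 = 0.079657
20 log₁₀(0.079657) = -21.98 dB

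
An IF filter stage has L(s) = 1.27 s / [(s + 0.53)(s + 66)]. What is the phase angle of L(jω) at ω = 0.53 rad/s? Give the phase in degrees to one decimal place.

44.5 deg

∠(j0.53) = 90.00°
∠(j0.53 + 0.53) = arctan(0.53/0.53) = 45.00°
∠(j0.53 + 66) = arctan(0.53/66) = 0.46°
∠L(j0.53) = 90.00° − (45.00° + 0.46°) = 44.54°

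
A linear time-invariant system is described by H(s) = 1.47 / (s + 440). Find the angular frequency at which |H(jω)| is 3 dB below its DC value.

440 rad/s

For a single-pole low-pass, the −3 dB point is at the pole: ω = 440 rad/s.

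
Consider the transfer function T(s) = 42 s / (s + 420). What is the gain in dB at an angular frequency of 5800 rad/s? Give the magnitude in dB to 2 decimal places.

32.44 dB

|j5800| = 5800
|j5800 + 420| = √(5800² + 420²) = 5815
|T(j5800)| = 42 × 5800 / 5815 = 41.89
20 log₁₀(41.89) = 32.442 dB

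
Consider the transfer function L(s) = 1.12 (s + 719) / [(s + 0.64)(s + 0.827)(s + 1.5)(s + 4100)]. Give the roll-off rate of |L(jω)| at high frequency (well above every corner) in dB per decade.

-60 dB/decade

With 1 zero and 4 poles, the high-frequency asymptotic slope is 20 × (1 − 4) = -60 dB/decade.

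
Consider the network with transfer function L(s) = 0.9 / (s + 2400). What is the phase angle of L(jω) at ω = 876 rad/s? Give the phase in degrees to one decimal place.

-20.1 deg

∠(j876 + 2400) = arctan(876/2400) = 20.05°
∠L(j876) = −20.05° = -20.05°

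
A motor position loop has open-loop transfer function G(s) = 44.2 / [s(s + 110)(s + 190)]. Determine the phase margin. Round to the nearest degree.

90°

Gain crossover: |G(jω)| = 1 at ω ≈ 0.00211 rad/s.
∠G(j0.00211) = −90° − arctan(0.00211/110) − arctan(0.00211/190) ≈ -90.00°
PM = 180° + (-90.00°) = 90.00°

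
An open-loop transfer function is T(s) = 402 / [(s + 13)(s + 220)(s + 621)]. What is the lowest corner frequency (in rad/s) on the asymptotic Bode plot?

13 rad/s

Break frequencies occur at each pole and zero magnitude: 13 rad/s, 220 rad/s, 621 rad/s.
The lowest is 13 rad/s.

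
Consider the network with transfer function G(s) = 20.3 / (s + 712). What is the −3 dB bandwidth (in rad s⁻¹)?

For a single-pole low-pass, the −3 dB point is at the pole: ω = 712 rad s⁻¹.

712 rad s⁻¹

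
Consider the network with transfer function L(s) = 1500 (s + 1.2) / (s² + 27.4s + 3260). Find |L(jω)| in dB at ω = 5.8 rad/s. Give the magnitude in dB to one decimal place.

|j5.8 + 1.2| = √(5.8² + 1.2²) = 5.923
|(j5.8)² + 27.4(j5.8) + 3260| = |3226.4 + j158.92| = 3230
|L(j5.8)| = 1500 × 5.923 / 3230 = 2.7503
20 log₁₀(2.7503) = 8.79 dB

8.8 dB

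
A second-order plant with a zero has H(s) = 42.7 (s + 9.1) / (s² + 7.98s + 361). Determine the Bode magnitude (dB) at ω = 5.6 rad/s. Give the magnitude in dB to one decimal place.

|j5.6 + 9.1| = √(5.6² + 9.1²) = 10.69
|(j5.6)² + 7.98(j5.6) + 361| = |329.64 + j44.688| = 332.7
|H(j5.6)| = 42.7 × 10.69 / 332.7 = 1.3715
20 log₁₀(1.3715) = 2.74 dB

2.7 dB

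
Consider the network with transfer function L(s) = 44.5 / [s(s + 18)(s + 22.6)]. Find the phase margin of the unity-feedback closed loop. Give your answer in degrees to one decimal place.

Gain crossover: |L(jω)| = 1 at ω ≈ 0.109 rad/s.
∠L(j0.109) = −90° − arctan(0.109/18) − arctan(0.109/22.6) ≈ -90.63°
PM = 180° + (-90.63°) = 89.37°

89.4°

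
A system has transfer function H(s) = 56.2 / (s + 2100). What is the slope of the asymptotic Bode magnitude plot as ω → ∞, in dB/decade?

With 0 zeros and 1 pole, the high-frequency asymptotic slope is 20 × (0 − 1) = -20 dB/decade.

-20 dB/decade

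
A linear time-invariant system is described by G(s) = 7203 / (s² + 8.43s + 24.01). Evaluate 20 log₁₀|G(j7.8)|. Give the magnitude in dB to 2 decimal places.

|(j7.8)² + 8.43(j7.8) + 24.01| = |-36.83 + j65.754| = 75.37
|G(j7.8)| = 7203 / 75.37 = 95.574
20 log₁₀(95.574) = 39.607 dB

39.61 dB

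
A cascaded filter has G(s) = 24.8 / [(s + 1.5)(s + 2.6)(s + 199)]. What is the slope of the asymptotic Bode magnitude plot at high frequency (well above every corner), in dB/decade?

With 0 zeros and 3 poles, the high-frequency asymptotic slope is 20 × (0 − 3) = -60 dB/decade.

-60 dB/decade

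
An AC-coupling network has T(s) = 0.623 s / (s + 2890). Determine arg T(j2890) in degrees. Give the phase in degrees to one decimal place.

∠(j2890) = 90.00°
∠(j2890 + 2890) = arctan(2890/2890) = 45.00°
∠T(j2890) = 90.00° − 45.00° = 45.00°

45.0 deg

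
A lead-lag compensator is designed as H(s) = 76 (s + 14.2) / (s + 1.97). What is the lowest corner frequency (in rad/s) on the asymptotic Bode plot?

1.97 rad/s

Break frequencies occur at each pole and zero magnitude: 1.97 rad/s, 14.2 rad/s.
The lowest is 1.97 rad/s.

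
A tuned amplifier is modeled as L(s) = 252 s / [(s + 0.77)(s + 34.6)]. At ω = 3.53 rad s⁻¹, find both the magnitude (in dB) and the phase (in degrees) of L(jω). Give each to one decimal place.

|j3.53| = 3.53
|j3.53 + 0.77| = √(3.53² + 0.77²) = 3.613
|j3.53 + 34.6| = √(3.53² + 34.6²) = 34.78
|L(j3.53)| = 252 × 3.53 / (3.613 × 34.78) = 7.0792
20 log₁₀(7.0792) = 17.00 dB
∠(j3.53) = 90.00°
∠(j3.53 + 0.77) = arctan(3.53/0.77) = 77.69°
∠(j3.53 + 34.6) = arctan(3.53/34.6) = 5.83°
∠L(j3.53) = 90.00° − (77.69° + 5.83°) = 6.48°

|L| = 17.0 dB, ∠L = 6.5°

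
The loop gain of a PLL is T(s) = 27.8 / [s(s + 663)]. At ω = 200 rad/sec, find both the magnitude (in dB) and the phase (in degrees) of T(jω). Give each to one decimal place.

|T| = -73.9 dB, ∠T = -106.8 deg

|j200 + 663| = √(200² + 663²) = 692.5
|j200| = 200
|T(j200)| = 27.8 / (692.5 × 200) = 0.00020072
20 log₁₀(0.00020072) = -73.95 dB
∠(j200 + 663) = arctan(200/663) = 16.79°
∠(j200) = 90.00°
∠T(j200) = − (16.79° + 90.00°) = -106.79°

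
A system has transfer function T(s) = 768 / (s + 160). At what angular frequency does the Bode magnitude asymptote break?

The single real pole at s = −160 gives a corner at ω = 160 rad/s.

160 rad/s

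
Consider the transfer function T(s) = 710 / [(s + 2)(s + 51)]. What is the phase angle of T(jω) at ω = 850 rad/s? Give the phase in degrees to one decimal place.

-176.4°

∠(j850 + 2) = arctan(850/2) = 89.87°
∠(j850 + 51) = arctan(850/51) = 86.57°
∠T(j850) = − (89.87° + 86.57°) = -176.43°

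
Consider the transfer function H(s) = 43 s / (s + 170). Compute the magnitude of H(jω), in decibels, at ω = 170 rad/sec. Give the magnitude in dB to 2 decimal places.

29.66 dB

|j170| = 170
|j170 + 170| = √(170² + 170²) = 240.4
|H(j170)| = 43 × 170 / 240.4 = 30.406
20 log₁₀(30.406) = 29.659 dB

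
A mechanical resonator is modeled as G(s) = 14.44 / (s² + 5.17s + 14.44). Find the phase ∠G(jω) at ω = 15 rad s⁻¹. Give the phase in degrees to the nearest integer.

-160°

∠[(j15)² + 5.17(j15) + 14.44] = ∠[-210.56 + j77.55] = 159.78°
∠G(j15) = −159.78° = -159.78°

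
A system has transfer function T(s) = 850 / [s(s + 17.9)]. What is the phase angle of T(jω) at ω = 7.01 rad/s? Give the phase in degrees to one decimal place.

-111.4°

∠(j7.01 + 17.9) = arctan(7.01/17.9) = 21.39°
∠(j7.01) = 90.00°
∠T(j7.01) = − (21.39° + 90.00°) = -111.39°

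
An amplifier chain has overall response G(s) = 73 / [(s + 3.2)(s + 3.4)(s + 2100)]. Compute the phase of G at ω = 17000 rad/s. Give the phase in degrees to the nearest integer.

-263°

∠(j17000 + 3.2) = arctan(17000/3.2) = 89.99°
∠(j17000 + 3.4) = arctan(17000/3.4) = 89.99°
∠(j17000 + 2100) = arctan(17000/2100) = 82.96°
∠G(j17000) = − (89.99° + 89.99° + 82.96°) = -262.94°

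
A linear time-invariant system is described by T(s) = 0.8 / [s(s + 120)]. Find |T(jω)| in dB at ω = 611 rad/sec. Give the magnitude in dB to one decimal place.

-113.5 dB

|j611 + 120| = √(611² + 120²) = 622.7
|j611| = 611
|T(j611)| = 0.8 / (622.7 × 611) = 2.1028e-06
20 log₁₀(2.1028e-06) = -113.54 dB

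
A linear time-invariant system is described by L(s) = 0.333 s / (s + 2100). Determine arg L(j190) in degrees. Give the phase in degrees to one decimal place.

∠(j190) = 90.00°
∠(j190 + 2100) = arctan(190/2100) = 5.17°
∠L(j190) = 90.00° − 5.17° = 84.83°

84.8°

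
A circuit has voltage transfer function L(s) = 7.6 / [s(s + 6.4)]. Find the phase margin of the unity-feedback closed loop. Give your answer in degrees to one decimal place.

79.7°

Gain crossover: |L(jω)| = 1 at ω ≈ 1.17 rad/sec.
∠L(j1.17) = −90° − arctan(1.17/6.4) ≈ -100.34°
PM = 180° + (-100.34°) = 79.66°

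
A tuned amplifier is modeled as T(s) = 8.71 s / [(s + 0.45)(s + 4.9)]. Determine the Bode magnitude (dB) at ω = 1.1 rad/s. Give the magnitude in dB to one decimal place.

4.1 dB

|j1.1| = 1.1
|j1.1 + 0.45| = √(1.1² + 0.45²) = 1.188
|j1.1 + 4.9| = √(1.1² + 4.9²) = 5.022
|T(j1.1)| = 8.71 × 1.1 / (1.188 × 5.022) = 1.6053
20 log₁₀(1.6053) = 4.11 dB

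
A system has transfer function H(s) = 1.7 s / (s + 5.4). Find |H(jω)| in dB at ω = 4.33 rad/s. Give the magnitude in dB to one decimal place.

|j4.33| = 4.33
|j4.33 + 5.4| = √(4.33² + 5.4²) = 6.922
|H(j4.33)| = 1.7 × 4.33 / 6.922 = 1.0635
20 log₁₀(1.0635) = 0.53 dB

0.5 dB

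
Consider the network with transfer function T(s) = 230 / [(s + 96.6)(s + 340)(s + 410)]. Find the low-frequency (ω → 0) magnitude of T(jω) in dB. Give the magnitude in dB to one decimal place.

-95.4 dB

T(0) = 230 / (96.6 × 340 × 410) = 1.708e-05
20 log₁₀(1.708e-05) = -95.35 dB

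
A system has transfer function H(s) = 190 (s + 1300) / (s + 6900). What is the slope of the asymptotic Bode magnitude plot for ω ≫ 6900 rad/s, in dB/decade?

0 dB/decade

With 1 zero and 1 pole, the high-frequency asymptotic slope is 20 × (1 − 1) = 0 dB/decade.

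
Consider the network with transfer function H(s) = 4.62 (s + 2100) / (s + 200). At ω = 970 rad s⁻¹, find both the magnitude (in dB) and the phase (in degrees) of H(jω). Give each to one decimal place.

|H| = 20.7 dB, ∠H = -53.6 deg

|j970 + 2100| = √(970² + 2100²) = 2313
|j970 + 200| = √(970² + 200²) = 990.4
|H(j970)| = 4.62 × 2313 / 990.4 = 10.791
20 log₁₀(10.791) = 20.66 dB
∠(j970 + 2100) = arctan(970/2100) = 24.79°
∠(j970 + 200) = arctan(970/200) = 78.35°
∠H(j970) = 24.79° − 78.35° = -53.56°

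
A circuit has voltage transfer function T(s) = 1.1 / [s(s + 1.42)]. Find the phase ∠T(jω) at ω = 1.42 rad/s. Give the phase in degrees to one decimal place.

∠(j1.42 + 1.42) = arctan(1.42/1.42) = 45.00°
∠(j1.42) = 90.00°
∠T(j1.42) = − (45.00° + 90.00°) = -135.00°

-135.0 deg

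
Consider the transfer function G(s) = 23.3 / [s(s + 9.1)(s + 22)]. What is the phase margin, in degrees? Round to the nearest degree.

Gain crossover: |G(jω)| = 1 at ω ≈ 0.116 rad/s.
∠G(j0.116) = −90° − arctan(0.116/9.1) − arctan(0.116/22) ≈ -91.04°
PM = 180° + (-91.04°) = 88.96°

89 deg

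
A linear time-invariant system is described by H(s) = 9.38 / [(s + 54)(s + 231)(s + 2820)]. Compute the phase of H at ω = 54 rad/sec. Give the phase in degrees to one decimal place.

∠(j54 + 54) = arctan(54/54) = 45.00°
∠(j54 + 231) = arctan(54/231) = 13.16°
∠(j54 + 2820) = arctan(54/2820) = 1.10°
∠H(j54) = − (45.00° + 13.16° + 1.10°) = -59.25°

-59.3°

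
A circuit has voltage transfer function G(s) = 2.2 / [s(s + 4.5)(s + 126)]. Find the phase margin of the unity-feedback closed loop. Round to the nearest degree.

90 deg

Gain crossover: |G(jω)| = 1 at ω ≈ 0.00388 rad/sec.
∠G(j0.00388) = −90° − arctan(0.00388/4.5) − arctan(0.00388/126) ≈ -90.05°
PM = 180° + (-90.05°) = 89.95°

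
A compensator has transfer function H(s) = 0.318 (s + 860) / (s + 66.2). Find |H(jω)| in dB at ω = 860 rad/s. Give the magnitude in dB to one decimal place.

|j860 + 860| = √(860² + 860²) = 1216
|j860 + 66.2| = √(860² + 66.2²) = 862.5
|H(j860)| = 0.318 × 1216 / 862.5 = 0.44839
20 log₁₀(0.44839) = -6.97 dB

-7.0 dB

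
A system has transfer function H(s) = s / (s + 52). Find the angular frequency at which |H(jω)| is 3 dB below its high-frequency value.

For a single-pole high-pass, the −3 dB point is at the pole: ω = 52 rad/s.

52 rad/s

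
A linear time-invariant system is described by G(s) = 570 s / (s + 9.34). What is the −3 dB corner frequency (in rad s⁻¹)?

9.34 rad s⁻¹

For a single-pole high-pass, the −3 dB point is at the pole: ω = 9.34 rad s⁻¹.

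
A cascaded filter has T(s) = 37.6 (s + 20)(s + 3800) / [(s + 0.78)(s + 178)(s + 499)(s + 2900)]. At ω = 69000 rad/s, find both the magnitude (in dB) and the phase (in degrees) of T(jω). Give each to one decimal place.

|T| = -162.0 dB, ∠T = -180.2°

|j69000 + 20| = √(69000² + 20²) = 6.9e+04
|j69000 + 3800| = √(69000² + 3800²) = 6.91e+04
|j69000 + 0.78| = √(69000² + 0.78²) = 6.9e+04
|j69000 + 178| = √(69000² + 178²) = 6.9e+04
|j69000 + 499| = √(69000² + 499²) = 6.9e+04
|j69000 + 2900| = √(69000² + 2900²) = 6.906e+04
|T(j69000)| = 37.6 × 6.9e+04 × 6.91e+04 / (6.9e+04 × 6.9e+04 × 6.9e+04 × 6.906e+04) = 7.9023e-09
20 log₁₀(7.9023e-09) = -162.04 dB
∠(j69000 + 20) = arctan(69000/20) = 89.98°
∠(j69000 + 3800) = arctan(69000/3800) = 86.85°
∠(j69000 + 0.78) = arctan(69000/0.78) = 90.00°
∠(j69000 + 178) = arctan(69000/178) = 89.85°
∠(j69000 + 499) = arctan(69000/499) = 89.59°
∠(j69000 + 2900) = arctan(69000/2900) = 87.59°
∠T(j69000) = 89.98° + 86.85° − (90.00° + 89.85° + 89.59° + 87.59°) = -180.20°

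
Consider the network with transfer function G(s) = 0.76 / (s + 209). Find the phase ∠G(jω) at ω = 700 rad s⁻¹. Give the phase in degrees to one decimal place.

∠(j700 + 209) = arctan(700/209) = 73.38°
∠G(j700) = −73.38° = -73.38°

-73.4°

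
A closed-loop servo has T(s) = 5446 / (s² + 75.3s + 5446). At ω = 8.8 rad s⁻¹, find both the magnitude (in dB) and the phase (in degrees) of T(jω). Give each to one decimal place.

|(j8.8)² + 75.3(j8.8) + 5446| = |5368.6 + j662.64| = 5409
|T(j8.8)| = 5446 / 5409 = 1.0068
20 log₁₀(1.0068) = 0.06 dB
∠[(j8.8)² + 75.3(j8.8) + 5446] = ∠[5368.6 + j662.64] = 7.04°
∠T(j8.8) = −7.04° = -7.04°

|T| = 0.1 dB, ∠T = -7.0°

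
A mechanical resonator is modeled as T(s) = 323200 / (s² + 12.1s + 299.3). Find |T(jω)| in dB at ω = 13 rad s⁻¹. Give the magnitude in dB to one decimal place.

64.0 dB

|(j13)² + 12.1(j13) + 299.3| = |130.3 + j157.3| = 204.3
|T(j13)| = 323200 / 204.3 = 1582.3
20 log₁₀(1582.3) = 63.99 dB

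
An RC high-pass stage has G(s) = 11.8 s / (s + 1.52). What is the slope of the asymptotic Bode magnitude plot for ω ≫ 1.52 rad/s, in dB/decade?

With 1 zero and 1 pole, the high-frequency asymptotic slope is 20 × (1 − 1) = 0 dB/decade.

0 dB/decade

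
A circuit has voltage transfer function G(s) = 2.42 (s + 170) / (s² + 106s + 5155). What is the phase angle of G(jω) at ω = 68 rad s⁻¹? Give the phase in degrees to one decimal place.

-64.0 deg

∠(j68 + 170) = arctan(68/170) = 21.80°
∠[(j68)² + 106(j68) + 5155] = ∠[531 + j7208] = 85.79°
∠G(j68) = 21.80° − 85.79° = -63.99°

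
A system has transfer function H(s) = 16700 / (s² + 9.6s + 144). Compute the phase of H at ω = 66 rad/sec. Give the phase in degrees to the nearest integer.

-171°

∠[(j66)² + 9.6(j66) + 144] = ∠[-4212 + j633.6] = 171.45°
∠H(j66) = −171.45° = -171.45°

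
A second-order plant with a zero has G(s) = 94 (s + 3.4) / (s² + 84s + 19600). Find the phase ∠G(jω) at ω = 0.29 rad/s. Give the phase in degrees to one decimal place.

4.8°

∠(j0.29 + 3.4) = arctan(0.29/3.4) = 4.88°
∠[(j0.29)² + 84(j0.29) + 19600] = ∠[19600 + j24.36] = 0.07°
∠G(j0.29) = 4.88° − 0.07° = 4.80°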